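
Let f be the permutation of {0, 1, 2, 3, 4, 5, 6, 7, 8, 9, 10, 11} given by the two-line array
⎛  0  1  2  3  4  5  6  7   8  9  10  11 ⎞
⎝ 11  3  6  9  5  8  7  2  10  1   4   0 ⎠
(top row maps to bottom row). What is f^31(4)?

Tracing 4 → 5 → … returns to 4 after 4 steps, so 4 lies in a 4-cycle (4, 5, 8, 10).
On a 4-cycle, f^4 is the identity, so f^31 = f^3 there (31 ≡ 3 mod 4).
Advancing 3 steps from 4: 4 → 5 → 8 → 10.

10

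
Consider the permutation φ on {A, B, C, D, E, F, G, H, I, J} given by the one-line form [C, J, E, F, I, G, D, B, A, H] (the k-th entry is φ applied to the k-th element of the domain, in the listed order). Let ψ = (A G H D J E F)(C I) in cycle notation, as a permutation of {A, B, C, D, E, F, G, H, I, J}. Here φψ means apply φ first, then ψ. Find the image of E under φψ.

C

First apply φ: φ(E) = I, then ψ(I) = C. Thus (φψ)(E) = C.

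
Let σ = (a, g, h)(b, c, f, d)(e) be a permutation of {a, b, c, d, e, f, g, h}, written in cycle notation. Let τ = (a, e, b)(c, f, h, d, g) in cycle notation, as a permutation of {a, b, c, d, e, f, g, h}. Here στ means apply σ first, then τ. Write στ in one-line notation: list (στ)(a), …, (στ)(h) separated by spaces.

c f h a b g d e

(στ)(x) = τ(σ(x)). Computing each image: τ(σ(a)) = τ(g) = c, τ(σ(b)) = τ(c) = f, τ(σ(c)) = τ(f) = h, τ(σ(d)) = τ(b) = a, τ(σ(e)) = τ(e) = b, τ(σ(f)) = τ(d) = g, τ(σ(g)) = τ(h) = d, τ(σ(h)) = τ(a) = e.
Hence στ = [c f h a b g d e].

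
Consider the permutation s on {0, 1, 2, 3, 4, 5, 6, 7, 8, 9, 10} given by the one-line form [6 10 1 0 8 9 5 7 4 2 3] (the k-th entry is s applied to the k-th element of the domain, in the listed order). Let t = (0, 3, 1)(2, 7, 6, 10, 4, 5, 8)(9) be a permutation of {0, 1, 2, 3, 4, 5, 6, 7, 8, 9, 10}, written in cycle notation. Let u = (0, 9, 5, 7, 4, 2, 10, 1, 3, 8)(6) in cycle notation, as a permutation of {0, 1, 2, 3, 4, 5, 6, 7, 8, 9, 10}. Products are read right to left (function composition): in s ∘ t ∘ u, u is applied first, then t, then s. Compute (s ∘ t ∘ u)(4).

7

(s ∘ t ∘ u)(4) = s(t(u(4))). u(4) = 2, then t(2) = 7, then s(7) = 7, so the result is 7.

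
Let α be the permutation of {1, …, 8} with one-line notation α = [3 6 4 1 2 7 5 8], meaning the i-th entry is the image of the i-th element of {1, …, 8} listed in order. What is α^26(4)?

Tracing 4 → 1 → … returns to 4 after 3 steps, so 4 lies in a 3-cycle (1, 3, 4).
Since the cycle has length 3, α^26 acts on it the same as α^2 (26 mod 3 = 2).
Stepping 2 places around the cycle: 4 → 1 → 3.

3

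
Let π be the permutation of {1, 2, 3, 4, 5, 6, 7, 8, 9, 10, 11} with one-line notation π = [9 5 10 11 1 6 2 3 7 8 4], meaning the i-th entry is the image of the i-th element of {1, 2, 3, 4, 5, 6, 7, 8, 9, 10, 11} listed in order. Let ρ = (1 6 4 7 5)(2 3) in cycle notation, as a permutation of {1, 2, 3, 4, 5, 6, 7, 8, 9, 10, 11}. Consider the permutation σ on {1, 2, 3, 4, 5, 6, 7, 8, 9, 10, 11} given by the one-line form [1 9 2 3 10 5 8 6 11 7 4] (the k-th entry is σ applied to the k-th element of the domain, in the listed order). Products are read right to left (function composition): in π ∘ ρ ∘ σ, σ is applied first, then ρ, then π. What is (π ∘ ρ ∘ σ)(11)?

2

(π ∘ ρ ∘ σ)(11) = π(ρ(σ(11))). σ(11) = 4, then ρ(4) = 7, then π(7) = 2, so the result is 2.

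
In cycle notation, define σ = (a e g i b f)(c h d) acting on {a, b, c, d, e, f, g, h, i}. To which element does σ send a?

In the cycle (a e g i b f), a is followed by e, so σ(a) = e.

e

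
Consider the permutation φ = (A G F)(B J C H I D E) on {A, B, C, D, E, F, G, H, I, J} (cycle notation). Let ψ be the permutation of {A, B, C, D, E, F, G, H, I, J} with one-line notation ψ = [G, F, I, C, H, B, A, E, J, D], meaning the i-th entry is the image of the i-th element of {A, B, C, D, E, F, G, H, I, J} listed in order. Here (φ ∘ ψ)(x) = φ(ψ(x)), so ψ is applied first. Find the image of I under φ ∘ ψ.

First apply ψ: ψ(I) = J, then φ(J) = C. Thus (φ ∘ ψ)(I) = C.

C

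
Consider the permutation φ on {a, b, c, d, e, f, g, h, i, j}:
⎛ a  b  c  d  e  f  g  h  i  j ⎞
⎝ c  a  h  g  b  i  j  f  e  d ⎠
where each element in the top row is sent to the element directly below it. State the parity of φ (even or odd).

even

In disjoint-cycle form the cycle lengths are 7, 3.
A cycle of length ℓ contributes ℓ−1 transpositions, so φ is a product of 6 + 2 = 8 transpositions — even.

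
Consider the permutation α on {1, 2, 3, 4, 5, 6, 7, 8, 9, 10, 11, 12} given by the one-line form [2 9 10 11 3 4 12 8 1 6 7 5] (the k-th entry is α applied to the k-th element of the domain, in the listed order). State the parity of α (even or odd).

odd

In disjoint-cycle form the cycle lengths are 8, 3, 1.
A cycle of length ℓ contributes ℓ−1 transpositions, so α is a product of 7 + 2 = 9 transpositions — odd.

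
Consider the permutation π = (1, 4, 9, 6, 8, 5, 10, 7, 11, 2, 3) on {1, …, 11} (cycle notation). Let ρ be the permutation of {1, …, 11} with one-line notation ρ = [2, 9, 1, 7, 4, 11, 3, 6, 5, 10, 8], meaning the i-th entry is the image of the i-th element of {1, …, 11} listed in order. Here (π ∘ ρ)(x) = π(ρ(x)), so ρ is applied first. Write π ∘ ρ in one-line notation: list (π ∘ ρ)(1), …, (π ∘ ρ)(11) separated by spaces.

3 6 4 11 9 2 1 8 10 7 5

(π ∘ ρ)(x) = π(ρ(x)). Computing each image: π(ρ(1)) = π(2) = 3, π(ρ(2)) = π(9) = 6, π(ρ(3)) = π(1) = 4, π(ρ(4)) = π(7) = 11, π(ρ(5)) = π(4) = 9, π(ρ(6)) = π(11) = 2, π(ρ(7)) = π(3) = 1, π(ρ(8)) = π(6) = 8, π(ρ(9)) = π(5) = 10, π(ρ(10)) = π(10) = 7, π(ρ(11)) = π(8) = 5.
Hence π ∘ ρ = [3 6 4 11 9 2 1 8 10 7 5].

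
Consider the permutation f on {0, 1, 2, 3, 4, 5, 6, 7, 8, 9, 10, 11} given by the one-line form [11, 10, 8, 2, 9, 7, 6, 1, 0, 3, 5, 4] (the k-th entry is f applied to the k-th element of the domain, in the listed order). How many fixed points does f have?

1

The fixed points (elements with f(x) = x) are {6}, so there is 1.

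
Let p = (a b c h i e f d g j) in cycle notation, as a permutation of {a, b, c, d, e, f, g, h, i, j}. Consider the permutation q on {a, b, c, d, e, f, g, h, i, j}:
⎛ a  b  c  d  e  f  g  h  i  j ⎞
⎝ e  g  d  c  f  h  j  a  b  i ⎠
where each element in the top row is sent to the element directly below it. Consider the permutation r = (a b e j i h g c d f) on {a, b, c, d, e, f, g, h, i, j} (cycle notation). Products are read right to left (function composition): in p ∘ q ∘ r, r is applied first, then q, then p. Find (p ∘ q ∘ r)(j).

c

Chase j: r(j) = i; q(i) = b; p(b) = c. Hence (p ∘ q ∘ r)(j) = c.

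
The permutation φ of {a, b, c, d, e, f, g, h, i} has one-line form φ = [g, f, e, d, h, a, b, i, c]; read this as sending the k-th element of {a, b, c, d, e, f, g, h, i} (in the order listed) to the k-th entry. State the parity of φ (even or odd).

In disjoint-cycle form the cycle lengths are 4, 4, 1.
A cycle is odd iff its length is even; φ has 2 even-length cycles, so sgn(φ) = (−1)^2 and φ is even.

even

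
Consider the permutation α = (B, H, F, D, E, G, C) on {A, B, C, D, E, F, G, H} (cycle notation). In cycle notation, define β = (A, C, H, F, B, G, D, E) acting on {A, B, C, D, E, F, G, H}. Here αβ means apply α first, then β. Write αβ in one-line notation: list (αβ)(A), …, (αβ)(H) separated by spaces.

C F G A D E H B

For each element, apply α then β: A → A → C; B → H → F; C → B → G; D → E → A; E → G → D; F → D → E; G → C → H; H → F → B.
Collecting the images, αβ = [C F G A D E H B].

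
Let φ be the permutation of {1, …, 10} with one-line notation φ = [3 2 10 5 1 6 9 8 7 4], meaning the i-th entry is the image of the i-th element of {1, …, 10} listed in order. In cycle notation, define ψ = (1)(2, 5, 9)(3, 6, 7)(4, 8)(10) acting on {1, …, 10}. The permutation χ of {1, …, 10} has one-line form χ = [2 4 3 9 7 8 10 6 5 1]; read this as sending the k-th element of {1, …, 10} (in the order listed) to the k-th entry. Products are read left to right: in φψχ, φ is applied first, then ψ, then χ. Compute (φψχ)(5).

Chase 5: φ(5) = 1; ψ(1) = 1; χ(1) = 2. Hence (φψχ)(5) = 2.

2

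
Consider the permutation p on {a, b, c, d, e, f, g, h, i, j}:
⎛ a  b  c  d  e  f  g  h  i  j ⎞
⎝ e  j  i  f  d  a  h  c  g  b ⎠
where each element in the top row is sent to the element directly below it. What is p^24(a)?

a

Tracing a → e → … returns to a after 4 steps, so a lies in a 4-cycle (a, e, d, f).
Powers repeat with period 4 on this cycle, and 24 mod 4 = 0, so p^24(a) = p^0(a).
So p^24(a) = a.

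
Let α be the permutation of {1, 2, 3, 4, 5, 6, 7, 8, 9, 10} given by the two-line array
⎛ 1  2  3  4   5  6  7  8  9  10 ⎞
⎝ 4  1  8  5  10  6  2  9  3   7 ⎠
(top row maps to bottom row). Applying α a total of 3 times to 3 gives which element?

3

Tracing 3 → 8 → … returns to 3 after 3 steps, so 3 lies in a 3-cycle (3, 8, 9).
On a 3-cycle, α^3 is the identity, so α^3 = α^0 there (3 ≡ 0 mod 3).
So α^3(3) = 3.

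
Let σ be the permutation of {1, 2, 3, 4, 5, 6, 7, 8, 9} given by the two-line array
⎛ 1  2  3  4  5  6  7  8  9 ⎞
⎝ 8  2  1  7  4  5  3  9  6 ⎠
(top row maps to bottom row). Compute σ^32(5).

5

Tracing 5 → 4 → … returns to 5 after 8 steps, so 5 lies in an 8-cycle (1, 8, 9, 6, 5, 4, 7, 3).
On an 8-cycle, σ^8 is the identity, so σ^32 = σ^0 there (32 ≡ 0 mod 8).
So σ^32(5) = 5.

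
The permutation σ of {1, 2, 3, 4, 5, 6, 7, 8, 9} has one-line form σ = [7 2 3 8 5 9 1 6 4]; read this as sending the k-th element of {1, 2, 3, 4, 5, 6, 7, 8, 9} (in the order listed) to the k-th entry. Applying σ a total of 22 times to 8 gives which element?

Tracing 8 → 6 → … returns to 8 after 4 steps, so 8 lies in a 4-cycle (4 8 6 9).
Powers repeat with period 4 on this cycle, and 22 mod 4 = 2, so σ^22(8) = σ^2(8).
Advancing 2 steps from 8: 8 → 6 → 9.

9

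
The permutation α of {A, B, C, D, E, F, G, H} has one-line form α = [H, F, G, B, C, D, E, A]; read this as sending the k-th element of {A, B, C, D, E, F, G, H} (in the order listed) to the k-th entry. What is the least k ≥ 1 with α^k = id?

6

Decomposing into disjoint cycles gives cycle lengths 3, 3, 2.
Since disjoint cycles commute, ord(α) = lcm(3, 3, 2) = 6.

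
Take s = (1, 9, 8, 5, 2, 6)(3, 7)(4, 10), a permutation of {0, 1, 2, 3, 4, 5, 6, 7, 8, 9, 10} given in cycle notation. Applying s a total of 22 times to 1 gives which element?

1 lies in the 6-cycle (1, 9, 8, 5, 2, 6).
Since the cycle has length 6, s^22 acts on it the same as s^4 (22 mod 6 = 4).
Stepping 4 places around the cycle: 1 → 9 → 8 → 5 → 2.

2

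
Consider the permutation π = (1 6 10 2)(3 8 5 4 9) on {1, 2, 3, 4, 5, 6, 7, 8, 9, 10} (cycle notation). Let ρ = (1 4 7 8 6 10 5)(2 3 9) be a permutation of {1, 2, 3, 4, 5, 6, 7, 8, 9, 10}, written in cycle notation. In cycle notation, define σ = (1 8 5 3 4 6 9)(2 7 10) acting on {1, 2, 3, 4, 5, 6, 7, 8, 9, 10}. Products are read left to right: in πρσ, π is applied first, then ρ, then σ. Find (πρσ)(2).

Apply the permutations in order: π(2) = 1, then ρ(1) = 4, then σ(4) = 6. So (πρσ)(2) = 6.

6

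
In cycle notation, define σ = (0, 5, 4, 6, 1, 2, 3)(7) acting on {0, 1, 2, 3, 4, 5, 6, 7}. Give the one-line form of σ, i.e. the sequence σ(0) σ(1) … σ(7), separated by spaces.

Each element maps to the next entry in its cycle (wrapping to the front): 0↦5, 1↦2, 2↦3, 3↦0, 4↦6, 5↦4, 6↦1, 7↦7.
So the one-line form is 5 2 3 0 6 4 1 7.

5 2 3 0 6 4 1 7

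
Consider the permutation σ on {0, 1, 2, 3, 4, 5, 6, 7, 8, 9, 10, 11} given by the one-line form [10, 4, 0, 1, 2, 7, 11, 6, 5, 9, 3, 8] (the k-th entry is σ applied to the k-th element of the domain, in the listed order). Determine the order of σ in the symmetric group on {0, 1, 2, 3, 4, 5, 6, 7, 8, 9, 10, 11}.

30

The disjoint-cycle form of σ has cycle lengths 6, 5, 1.
The order of σ is the least common multiple of its cycle lengths: lcm(6, 5) = 30.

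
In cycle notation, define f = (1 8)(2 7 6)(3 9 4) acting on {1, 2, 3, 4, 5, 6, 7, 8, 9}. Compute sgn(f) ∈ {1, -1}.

The cycle lengths are 3, 3, 2, 1.
A cycle is odd iff its length is even; f has 1 even-length cycle, so sgn(f) = (−1)^1 and f is odd.

-1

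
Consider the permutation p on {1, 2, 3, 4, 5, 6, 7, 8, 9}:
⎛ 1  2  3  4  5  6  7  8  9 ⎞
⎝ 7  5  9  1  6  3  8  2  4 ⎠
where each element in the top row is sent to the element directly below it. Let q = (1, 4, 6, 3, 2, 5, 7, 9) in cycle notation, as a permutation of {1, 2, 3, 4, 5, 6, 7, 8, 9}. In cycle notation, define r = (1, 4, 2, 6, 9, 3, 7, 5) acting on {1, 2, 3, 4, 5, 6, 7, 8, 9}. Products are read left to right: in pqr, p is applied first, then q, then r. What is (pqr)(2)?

(pqr)(2) = r(q(p(2))). p(2) = 5, then q(5) = 7, then r(7) = 5, so the result is 5.

5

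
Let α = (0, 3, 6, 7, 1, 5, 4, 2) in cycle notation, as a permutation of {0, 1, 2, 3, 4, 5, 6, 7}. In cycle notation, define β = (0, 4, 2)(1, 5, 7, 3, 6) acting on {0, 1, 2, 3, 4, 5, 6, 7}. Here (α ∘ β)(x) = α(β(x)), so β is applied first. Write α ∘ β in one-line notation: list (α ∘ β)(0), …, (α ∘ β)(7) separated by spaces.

For each element, apply β then α: 0 → 4 → 2; 1 → 5 → 4; 2 → 0 → 3; 3 → 6 → 7; 4 → 2 → 0; 5 → 7 → 1; 6 → 1 → 5; 7 → 3 → 6.
So α ∘ β in one-line form is 2 4 3 7 0 1 5 6.

2 4 3 7 0 1 5 6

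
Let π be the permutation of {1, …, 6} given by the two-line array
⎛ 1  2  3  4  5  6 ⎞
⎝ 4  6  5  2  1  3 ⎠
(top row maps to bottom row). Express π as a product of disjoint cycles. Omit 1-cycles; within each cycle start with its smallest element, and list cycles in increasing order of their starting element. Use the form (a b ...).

Iterating π from 1 gives 1 → 4 → 2 → 6 → 3 → 5 → 1; that is the 6-cycle (1 4 2 6 3 5).
Continuing from each remaining unvisited element yields (1 4 2 6 3 5).

(1 4 2 6 3 5)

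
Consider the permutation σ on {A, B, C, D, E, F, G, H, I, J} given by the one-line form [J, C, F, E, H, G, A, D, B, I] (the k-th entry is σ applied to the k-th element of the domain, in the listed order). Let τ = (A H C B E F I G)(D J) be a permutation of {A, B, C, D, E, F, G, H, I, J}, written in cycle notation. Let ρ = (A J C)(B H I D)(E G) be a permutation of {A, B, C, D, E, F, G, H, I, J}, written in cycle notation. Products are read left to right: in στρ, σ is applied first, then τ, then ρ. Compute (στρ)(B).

(στρ)(B) = ρ(τ(σ(B))). σ(B) = C, then τ(C) = B, then ρ(B) = H, so the result is H.

H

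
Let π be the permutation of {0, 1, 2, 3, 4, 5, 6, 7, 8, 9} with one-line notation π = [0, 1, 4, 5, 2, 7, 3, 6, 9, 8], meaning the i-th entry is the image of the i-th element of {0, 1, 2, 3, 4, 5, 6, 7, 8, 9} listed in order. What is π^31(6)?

7

Tracing 6 → 3 → … returns to 6 after 4 steps, so 6 lies in a 4-cycle (3 5 7 6).
On a 4-cycle, π^4 is the identity, so π^31 = π^3 there (31 ≡ 3 mod 4).
Advancing 3 steps from 6: 6 → 3 → 5 → 7.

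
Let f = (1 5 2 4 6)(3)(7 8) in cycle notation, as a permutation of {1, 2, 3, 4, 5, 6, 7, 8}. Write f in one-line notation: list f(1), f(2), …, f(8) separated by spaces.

5 4 3 6 2 1 8 7

Image by image: 1↦5, 2↦4, 3↦3, 4↦6, 5↦2, 6↦1, 7↦8, 8↦7.
Listing these in domain order gives 5 4 3 6 2 1 8 7.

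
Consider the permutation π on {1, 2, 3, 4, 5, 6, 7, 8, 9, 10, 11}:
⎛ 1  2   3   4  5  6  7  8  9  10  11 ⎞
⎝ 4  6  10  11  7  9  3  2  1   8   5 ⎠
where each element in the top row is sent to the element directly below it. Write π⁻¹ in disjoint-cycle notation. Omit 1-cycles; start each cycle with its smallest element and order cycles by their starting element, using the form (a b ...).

First write π in disjoint cycles: (1 4 11 5 7 3 10 8 2 6 9).
Reversing each cycle (and rotating so the smallest element leads) gives π⁻¹ = (1 9 6 2 8 10 3 7 5 11 4).

(1 9 6 2 8 10 3 7 5 11 4)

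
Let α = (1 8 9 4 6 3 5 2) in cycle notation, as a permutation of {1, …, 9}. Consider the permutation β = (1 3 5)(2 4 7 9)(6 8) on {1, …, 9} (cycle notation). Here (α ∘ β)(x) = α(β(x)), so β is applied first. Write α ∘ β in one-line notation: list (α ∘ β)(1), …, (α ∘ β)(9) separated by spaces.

(α ∘ β)(x) = α(β(x)). Computing each image: α(β(1)) = α(3) = 5, α(β(2)) = α(4) = 6, α(β(3)) = α(5) = 2, α(β(4)) = α(7) = 7, α(β(5)) = α(1) = 8, α(β(6)) = α(8) = 9, α(β(7)) = α(9) = 4, α(β(8)) = α(6) = 3, α(β(9)) = α(2) = 1.
Hence α ∘ β = [5 6 2 7 8 9 4 3 1].

5 6 2 7 8 9 4 3 1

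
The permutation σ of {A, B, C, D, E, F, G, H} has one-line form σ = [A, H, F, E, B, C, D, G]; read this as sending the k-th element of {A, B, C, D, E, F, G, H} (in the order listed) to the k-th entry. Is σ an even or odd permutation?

In disjoint-cycle form the cycle lengths are 5, 2, 1.
A cycle is odd iff its length is even; σ has 1 even-length cycle, so sgn(σ) = (−1)^1 and σ is odd.

odd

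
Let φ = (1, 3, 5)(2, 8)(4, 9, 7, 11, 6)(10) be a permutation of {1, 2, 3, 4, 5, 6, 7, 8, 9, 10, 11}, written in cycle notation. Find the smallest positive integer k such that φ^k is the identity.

The cycle type of φ is (5, 3, 2, 1).
Since disjoint cycles commute, ord(φ) = lcm(5, 3, 2) = 30.

30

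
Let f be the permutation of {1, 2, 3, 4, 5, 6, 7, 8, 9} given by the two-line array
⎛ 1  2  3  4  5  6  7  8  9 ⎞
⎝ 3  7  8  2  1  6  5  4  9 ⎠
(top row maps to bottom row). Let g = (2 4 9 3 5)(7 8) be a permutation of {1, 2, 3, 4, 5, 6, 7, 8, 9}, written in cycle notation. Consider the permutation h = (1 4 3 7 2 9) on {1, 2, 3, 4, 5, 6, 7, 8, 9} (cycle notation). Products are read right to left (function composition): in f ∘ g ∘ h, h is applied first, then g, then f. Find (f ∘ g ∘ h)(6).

Chase 6: h(6) = 6; g(6) = 6; f(6) = 6. Hence (f ∘ g ∘ h)(6) = 6.

6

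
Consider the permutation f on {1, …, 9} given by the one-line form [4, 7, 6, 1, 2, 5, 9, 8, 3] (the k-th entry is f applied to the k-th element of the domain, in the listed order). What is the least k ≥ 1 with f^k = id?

6

Writing f as disjoint cycles, the cycle lengths are 6, 2, 1.
The order of f is the least common multiple of its cycle lengths: lcm(6, 2) = 6.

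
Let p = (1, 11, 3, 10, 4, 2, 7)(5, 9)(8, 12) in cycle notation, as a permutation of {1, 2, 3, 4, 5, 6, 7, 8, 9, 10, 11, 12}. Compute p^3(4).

4 lies in the 7-cycle (1, 11, 3, 10, 4, 2, 7).
Advancing 3 steps from 4: 4 → 2 → 7 → 1.

1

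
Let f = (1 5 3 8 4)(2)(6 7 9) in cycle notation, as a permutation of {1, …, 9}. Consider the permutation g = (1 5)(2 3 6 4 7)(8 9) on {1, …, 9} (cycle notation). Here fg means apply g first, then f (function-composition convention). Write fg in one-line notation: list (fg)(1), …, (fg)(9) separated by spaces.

For each element, apply g then f: 1 → 5 → 3; 2 → 3 → 8; 3 → 6 → 7; 4 → 7 → 9; 5 → 1 → 5; 6 → 4 → 1; 7 → 2 → 2; 8 → 9 → 6; 9 → 8 → 4.
So fg in one-line form is 3 8 7 9 5 1 2 6 4.

3 8 7 9 5 1 2 6 4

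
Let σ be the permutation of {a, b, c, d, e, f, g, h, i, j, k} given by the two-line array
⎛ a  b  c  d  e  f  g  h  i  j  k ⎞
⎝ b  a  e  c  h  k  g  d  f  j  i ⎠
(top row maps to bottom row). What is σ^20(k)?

Tracing k → i → … returns to k after 3 steps, so k lies in a 3-cycle (f, k, i).
Since the cycle has length 3, σ^20 acts on it the same as σ^2 (20 mod 3 = 2).
Advancing 2 steps from k: k → i → f.

f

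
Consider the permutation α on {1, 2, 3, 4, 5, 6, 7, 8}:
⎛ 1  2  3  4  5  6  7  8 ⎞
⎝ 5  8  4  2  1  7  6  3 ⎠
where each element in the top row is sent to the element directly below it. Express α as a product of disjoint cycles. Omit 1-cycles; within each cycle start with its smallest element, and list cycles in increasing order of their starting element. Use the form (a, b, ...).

Start at 1 and follow images: 1 → 5 → 1, giving the cycle (1, 5).
Continuing from each remaining unvisited element yields (1, 5)(2, 8, 3, 4)(6, 7).

(1, 5)(2, 8, 3, 4)(6, 7)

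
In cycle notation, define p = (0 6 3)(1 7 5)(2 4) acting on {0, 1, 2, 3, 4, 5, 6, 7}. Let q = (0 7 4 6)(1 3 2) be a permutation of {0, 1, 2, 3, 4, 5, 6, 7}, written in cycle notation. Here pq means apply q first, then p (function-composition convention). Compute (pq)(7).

q(7) = 4, then p(4) = 2; composing gives (pq)(7) = 2.

2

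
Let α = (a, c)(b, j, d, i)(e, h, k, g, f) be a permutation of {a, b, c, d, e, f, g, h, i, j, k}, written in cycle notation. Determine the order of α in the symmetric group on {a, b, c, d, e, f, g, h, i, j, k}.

20

The cycle type of α is (5, 4, 2).
Since disjoint cycles commute, ord(α) = lcm(5, 4, 2) = 20.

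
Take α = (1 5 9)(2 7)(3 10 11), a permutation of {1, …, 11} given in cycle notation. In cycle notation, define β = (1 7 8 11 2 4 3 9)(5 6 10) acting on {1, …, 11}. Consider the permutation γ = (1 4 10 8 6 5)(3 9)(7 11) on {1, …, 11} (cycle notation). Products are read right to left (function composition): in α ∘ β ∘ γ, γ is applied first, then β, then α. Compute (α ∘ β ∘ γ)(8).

(α ∘ β ∘ γ)(8) = α(β(γ(8))). γ(8) = 6, then β(6) = 10, then α(10) = 11, so the result is 11.

11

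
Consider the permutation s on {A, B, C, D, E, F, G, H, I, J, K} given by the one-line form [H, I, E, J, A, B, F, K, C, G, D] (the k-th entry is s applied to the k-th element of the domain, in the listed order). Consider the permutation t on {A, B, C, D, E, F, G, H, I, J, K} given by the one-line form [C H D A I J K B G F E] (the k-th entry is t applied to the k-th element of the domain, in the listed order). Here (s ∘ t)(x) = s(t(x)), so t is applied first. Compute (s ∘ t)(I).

F

First apply t: t(I) = G, then s(G) = F. Thus (s ∘ t)(I) = F.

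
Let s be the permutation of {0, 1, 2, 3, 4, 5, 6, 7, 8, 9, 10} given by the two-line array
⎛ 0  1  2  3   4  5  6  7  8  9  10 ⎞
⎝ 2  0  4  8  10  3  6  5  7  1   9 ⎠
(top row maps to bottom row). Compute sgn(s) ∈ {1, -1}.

1

In disjoint-cycle form the cycle lengths are 6, 4, 1.
A cycle of length ℓ contributes ℓ−1 transpositions, so s is a product of 5 + 3 = 8 transpositions — even.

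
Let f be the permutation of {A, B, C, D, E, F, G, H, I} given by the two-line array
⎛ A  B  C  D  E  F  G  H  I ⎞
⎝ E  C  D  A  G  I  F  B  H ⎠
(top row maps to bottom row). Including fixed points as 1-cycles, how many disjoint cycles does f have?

1

The cycle decomposition is (A E G F I H B C D), which has 1 cycle (counting 1-cycles).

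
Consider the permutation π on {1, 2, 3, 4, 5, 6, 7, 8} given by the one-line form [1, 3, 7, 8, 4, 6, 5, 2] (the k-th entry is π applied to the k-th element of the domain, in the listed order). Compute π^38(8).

Tracing 8 → 2 → … returns to 8 after 6 steps, so 8 lies in a 6-cycle (2 3 7 5 4 8).
On a 6-cycle, π^6 is the identity, so π^38 = π^2 there (38 ≡ 2 mod 6).
Advancing 2 steps from 8: 8 → 2 → 3.

3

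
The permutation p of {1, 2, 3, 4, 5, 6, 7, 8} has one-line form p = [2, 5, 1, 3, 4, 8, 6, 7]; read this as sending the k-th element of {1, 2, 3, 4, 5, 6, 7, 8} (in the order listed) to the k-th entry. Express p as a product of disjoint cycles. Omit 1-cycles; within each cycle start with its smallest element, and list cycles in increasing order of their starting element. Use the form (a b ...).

Iterating p from 1 gives 1 → 2 → 5 → 4 → 3 → 1; that is the 5-cycle (1 2 5 4 3).
Continuing from each remaining unvisited element yields (1 2 5 4 3)(6 8 7).

(1 2 5 4 3)(6 8 7)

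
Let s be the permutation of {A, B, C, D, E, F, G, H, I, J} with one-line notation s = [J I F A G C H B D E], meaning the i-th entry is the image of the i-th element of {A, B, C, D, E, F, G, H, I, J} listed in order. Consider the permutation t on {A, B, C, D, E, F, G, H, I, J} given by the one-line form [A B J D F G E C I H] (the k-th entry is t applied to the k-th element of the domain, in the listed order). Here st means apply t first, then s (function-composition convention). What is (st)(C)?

E

(st)(C) = s(t(C)). t(C) = J, then s(J) = E. So (st)(C) = E.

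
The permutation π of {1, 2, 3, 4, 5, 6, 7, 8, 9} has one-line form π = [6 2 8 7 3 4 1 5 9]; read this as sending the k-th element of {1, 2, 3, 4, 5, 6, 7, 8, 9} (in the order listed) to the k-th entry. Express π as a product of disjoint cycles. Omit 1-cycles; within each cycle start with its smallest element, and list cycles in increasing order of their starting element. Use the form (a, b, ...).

From 1: 1 → 6 → 4 → 7 → 1, closing the cycle (1, 6, 4, 7).
Repeating from the next unused element and collecting all non-trivial cycles gives (1, 6, 4, 7)(3, 8, 5).

(1, 6, 4, 7)(3, 8, 5)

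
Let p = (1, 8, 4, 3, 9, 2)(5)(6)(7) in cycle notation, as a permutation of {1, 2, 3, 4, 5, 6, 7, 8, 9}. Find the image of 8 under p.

8 appears in (1, 8, 4, 3, 9, 2); the next entry (wrapping around) is 4.

4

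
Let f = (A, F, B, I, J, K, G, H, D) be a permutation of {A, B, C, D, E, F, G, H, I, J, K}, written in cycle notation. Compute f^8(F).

F lies in the 9-cycle (A, F, B, I, J, K, G, H, D).
Stepping 8 places around the cycle: F → B → I → J → K → G → H → D → A.

A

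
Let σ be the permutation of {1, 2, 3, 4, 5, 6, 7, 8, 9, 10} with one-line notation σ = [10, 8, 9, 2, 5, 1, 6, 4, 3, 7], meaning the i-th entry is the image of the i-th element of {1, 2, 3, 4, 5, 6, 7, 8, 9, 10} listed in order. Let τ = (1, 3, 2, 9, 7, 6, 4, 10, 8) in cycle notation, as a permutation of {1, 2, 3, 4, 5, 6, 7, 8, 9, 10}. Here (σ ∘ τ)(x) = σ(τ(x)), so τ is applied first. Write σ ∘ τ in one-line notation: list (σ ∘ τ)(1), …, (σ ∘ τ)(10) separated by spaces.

Chase each element through τ then σ: 1 → 3 → 9; 2 → 9 → 3; 3 → 2 → 8; 4 → 10 → 7; 5 → 5 → 5; 6 → 4 → 2; 7 → 6 → 1; 8 → 1 → 10; 9 → 7 → 6; 10 → 8 → 4.
So σ ∘ τ in one-line form is 9 3 8 7 5 2 1 10 6 4.

9 3 8 7 5 2 1 10 6 4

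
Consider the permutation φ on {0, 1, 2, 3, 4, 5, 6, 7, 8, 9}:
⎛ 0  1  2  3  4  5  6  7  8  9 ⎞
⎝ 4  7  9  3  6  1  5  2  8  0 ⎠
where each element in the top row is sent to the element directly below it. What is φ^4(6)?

Tracing 6 → 5 → … returns to 6 after 8 steps, so 6 lies in an 8-cycle (0, 4, 6, 5, 1, 7, 2, 9).
Advancing 4 steps from 6: 6 → 5 → 1 → 7 → 2.

2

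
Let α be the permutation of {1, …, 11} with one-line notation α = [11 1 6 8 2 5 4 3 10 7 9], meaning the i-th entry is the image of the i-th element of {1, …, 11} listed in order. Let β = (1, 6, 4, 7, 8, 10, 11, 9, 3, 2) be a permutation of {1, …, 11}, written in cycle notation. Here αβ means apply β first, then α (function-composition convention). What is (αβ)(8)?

7

β(8) = 10, then α(10) = 7; composing gives (αβ)(8) = 7.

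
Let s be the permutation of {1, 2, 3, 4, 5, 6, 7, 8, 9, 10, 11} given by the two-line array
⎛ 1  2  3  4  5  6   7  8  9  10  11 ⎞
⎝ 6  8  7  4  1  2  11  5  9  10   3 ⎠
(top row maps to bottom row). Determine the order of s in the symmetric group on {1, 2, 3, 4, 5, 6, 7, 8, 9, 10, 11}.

15

Writing s as disjoint cycles, the cycle lengths are 5, 3, 1, 1, 1.
Since disjoint cycles commute, ord(s) = lcm(5, 3) = 15.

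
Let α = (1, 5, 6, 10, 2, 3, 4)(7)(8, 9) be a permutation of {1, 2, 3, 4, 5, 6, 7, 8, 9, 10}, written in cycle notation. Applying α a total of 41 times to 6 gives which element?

6 lies in the 7-cycle (1, 5, 6, 10, 2, 3, 4).
Since the cycle has length 7, α^41 acts on it the same as α^6 (41 mod 7 = 6).
Stepping 6 places around the cycle: 6 → 10 → 2 → 3 → 4 → 1 → 5.

5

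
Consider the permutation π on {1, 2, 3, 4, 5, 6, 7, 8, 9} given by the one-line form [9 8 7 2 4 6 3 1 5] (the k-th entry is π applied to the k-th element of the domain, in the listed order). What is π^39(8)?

Tracing 8 → 1 → … returns to 8 after 6 steps, so 8 lies in a 6-cycle (1 9 5 4 2 8).
On a 6-cycle, π^6 is the identity, so π^39 = π^3 there (39 ≡ 3 mod 6).
Stepping 3 places around the cycle: 8 → 1 → 9 → 5.

5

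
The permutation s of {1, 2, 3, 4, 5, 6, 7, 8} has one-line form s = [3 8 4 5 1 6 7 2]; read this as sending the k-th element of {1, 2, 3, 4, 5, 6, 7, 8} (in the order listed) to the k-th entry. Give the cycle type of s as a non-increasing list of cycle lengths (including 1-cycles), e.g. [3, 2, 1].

[4, 2, 1, 1]

The disjoint cycles are (1, 3, 4, 5)(2, 8)(6)(7), with lengths 4, 2, 1, 1 in non-increasing order.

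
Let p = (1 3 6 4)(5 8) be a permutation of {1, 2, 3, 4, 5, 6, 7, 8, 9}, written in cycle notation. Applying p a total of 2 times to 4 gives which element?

4 lies in the 4-cycle (1 3 6 4).
Stepping 2 places around the cycle: 4 → 1 → 3.

3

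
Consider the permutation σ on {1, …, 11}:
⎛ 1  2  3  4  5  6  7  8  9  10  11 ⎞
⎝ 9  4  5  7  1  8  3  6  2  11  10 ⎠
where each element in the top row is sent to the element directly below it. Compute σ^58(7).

Tracing 7 → 3 → … returns to 7 after 7 steps, so 7 lies in a 7-cycle (1 9 2 4 7 3 5).
Since the cycle has length 7, σ^58 acts on it the same as σ^2 (58 mod 7 = 2).
Stepping 2 places around the cycle: 7 → 3 → 5.

5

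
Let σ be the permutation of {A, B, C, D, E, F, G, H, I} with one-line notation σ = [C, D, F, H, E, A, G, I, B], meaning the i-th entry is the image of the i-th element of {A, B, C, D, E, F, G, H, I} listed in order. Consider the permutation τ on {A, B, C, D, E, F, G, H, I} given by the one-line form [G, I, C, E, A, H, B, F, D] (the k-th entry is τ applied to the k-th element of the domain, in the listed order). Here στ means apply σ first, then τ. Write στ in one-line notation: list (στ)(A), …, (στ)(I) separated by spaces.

C E H F A G B D I

(στ)(x) = τ(σ(x)). Computing each image: τ(σ(A)) = τ(C) = C, τ(σ(B)) = τ(D) = E, τ(σ(C)) = τ(F) = H, τ(σ(D)) = τ(H) = F, τ(σ(E)) = τ(E) = A, τ(σ(F)) = τ(A) = G, τ(σ(G)) = τ(G) = B, τ(σ(H)) = τ(I) = D, τ(σ(I)) = τ(B) = I.
Hence στ = [C E H F A G B D I].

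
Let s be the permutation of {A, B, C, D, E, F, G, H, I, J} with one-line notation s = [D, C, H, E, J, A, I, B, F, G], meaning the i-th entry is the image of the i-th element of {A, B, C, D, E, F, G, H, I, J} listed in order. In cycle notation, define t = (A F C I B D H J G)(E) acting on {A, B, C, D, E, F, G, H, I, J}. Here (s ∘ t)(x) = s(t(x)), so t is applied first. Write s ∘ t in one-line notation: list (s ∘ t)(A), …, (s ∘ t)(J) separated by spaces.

A E F B J H D G C I

(s ∘ t)(x) = s(t(x)). Computing each image: s(t(A)) = s(F) = A, s(t(B)) = s(D) = E, s(t(C)) = s(I) = F, s(t(D)) = s(H) = B, s(t(E)) = s(E) = J, s(t(F)) = s(C) = H, s(t(G)) = s(A) = D, s(t(H)) = s(J) = G, s(t(I)) = s(B) = C, s(t(J)) = s(G) = I.
Hence s ∘ t = [A E F B J H D G C I].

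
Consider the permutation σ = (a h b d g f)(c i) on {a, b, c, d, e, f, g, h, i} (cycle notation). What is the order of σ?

6

The disjoint cycles have lengths 6, 2, 1.
The order is lcm(6, 2) = 6.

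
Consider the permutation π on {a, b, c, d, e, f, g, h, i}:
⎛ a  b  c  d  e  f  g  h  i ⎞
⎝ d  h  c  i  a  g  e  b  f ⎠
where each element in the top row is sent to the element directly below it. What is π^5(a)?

Tracing a → d → … returns to a after 6 steps, so a lies in a 6-cycle (a, d, i, f, g, e).
Stepping 5 places around the cycle: a → d → i → f → g → e.

e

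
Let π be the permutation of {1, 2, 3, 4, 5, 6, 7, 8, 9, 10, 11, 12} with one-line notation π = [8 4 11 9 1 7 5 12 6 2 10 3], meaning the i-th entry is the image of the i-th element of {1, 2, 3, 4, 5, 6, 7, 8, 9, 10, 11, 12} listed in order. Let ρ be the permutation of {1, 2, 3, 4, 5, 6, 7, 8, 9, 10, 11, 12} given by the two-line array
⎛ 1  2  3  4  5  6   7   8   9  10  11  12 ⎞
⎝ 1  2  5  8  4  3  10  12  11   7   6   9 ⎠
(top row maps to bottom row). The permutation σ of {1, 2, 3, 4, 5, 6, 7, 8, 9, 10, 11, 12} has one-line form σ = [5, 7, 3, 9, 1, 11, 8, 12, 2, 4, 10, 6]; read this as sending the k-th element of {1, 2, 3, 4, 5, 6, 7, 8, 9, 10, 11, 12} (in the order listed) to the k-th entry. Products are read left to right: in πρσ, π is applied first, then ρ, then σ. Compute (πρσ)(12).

1

(πρσ)(12) = σ(ρ(π(12))). π(12) = 3, then ρ(3) = 5, then σ(5) = 1, so the result is 1.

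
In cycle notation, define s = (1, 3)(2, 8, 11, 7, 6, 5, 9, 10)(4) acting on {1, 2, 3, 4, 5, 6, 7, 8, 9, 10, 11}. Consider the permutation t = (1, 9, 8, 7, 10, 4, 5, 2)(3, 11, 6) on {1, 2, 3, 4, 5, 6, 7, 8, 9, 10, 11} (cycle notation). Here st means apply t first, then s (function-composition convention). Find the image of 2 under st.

3

(st)(2) = s(t(2)). t(2) = 1, then s(1) = 3. So (st)(2) = 3.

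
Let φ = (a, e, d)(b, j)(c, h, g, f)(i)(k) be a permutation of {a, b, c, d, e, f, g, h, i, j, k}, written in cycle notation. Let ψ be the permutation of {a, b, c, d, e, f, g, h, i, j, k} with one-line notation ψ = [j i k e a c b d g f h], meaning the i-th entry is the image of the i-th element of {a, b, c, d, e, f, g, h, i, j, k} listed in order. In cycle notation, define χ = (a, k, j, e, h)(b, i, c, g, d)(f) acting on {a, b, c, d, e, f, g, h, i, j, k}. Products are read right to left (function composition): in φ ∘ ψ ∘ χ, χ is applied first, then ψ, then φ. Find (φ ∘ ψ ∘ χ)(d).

i

(φ ∘ ψ ∘ χ)(d) = φ(ψ(χ(d))). χ(d) = b, then ψ(b) = i, then φ(i) = i, so the result is i.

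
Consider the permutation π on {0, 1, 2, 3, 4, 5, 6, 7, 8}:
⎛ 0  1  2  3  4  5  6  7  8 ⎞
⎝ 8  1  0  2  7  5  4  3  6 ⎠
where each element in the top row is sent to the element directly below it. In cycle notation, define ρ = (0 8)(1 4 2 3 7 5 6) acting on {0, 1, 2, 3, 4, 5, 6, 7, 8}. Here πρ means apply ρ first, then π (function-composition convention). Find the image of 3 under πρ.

First apply ρ: ρ(3) = 7, then π(7) = 3. Thus (πρ)(3) = 3.

3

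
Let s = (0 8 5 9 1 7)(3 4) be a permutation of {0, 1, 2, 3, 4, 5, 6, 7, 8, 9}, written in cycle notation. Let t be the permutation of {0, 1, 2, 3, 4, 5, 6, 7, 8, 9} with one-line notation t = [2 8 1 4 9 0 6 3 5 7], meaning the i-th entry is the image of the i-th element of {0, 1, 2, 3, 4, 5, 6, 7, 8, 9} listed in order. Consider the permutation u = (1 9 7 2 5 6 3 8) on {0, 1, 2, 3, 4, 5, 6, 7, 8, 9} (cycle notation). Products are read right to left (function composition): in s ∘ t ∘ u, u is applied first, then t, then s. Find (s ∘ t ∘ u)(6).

3

(s ∘ t ∘ u)(6) = s(t(u(6))). u(6) = 3, then t(3) = 4, then s(4) = 3, so the result is 3.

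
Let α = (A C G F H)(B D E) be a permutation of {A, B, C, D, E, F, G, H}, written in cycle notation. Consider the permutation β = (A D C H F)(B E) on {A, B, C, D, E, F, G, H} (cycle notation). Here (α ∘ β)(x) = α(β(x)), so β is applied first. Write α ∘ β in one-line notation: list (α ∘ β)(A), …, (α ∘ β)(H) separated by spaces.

E B A G D C F H

(α ∘ β)(x) = α(β(x)). Computing each image: α(β(A)) = α(D) = E, α(β(B)) = α(E) = B, α(β(C)) = α(H) = A, α(β(D)) = α(C) = G, α(β(E)) = α(B) = D, α(β(F)) = α(A) = C, α(β(G)) = α(G) = F, α(β(H)) = α(F) = H.
Hence α ∘ β = [E B A G D C F H].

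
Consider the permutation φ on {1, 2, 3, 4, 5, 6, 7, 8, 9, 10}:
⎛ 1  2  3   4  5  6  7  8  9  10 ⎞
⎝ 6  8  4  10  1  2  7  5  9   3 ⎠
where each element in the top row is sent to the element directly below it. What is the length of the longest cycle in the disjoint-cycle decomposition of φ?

Decomposing into disjoint cycles gives (1 6 2 8 5)(3 4 10); the longest has length 5.

5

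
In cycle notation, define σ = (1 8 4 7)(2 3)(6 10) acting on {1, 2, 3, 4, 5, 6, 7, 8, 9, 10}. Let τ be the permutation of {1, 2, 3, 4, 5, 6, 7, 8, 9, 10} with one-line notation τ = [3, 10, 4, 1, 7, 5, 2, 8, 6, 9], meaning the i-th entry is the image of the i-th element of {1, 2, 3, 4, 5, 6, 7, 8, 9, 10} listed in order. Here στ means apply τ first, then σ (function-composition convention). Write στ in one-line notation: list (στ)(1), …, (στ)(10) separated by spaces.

2 6 7 8 1 5 3 4 10 9

(στ)(x) = σ(τ(x)). Computing each image: σ(τ(1)) = σ(3) = 2, σ(τ(2)) = σ(10) = 6, σ(τ(3)) = σ(4) = 7, σ(τ(4)) = σ(1) = 8, σ(τ(5)) = σ(7) = 1, σ(τ(6)) = σ(5) = 5, σ(τ(7)) = σ(2) = 3, σ(τ(8)) = σ(8) = 4, σ(τ(9)) = σ(6) = 10, σ(τ(10)) = σ(9) = 9.
Hence στ = [2 6 7 8 1 5 3 4 10 9].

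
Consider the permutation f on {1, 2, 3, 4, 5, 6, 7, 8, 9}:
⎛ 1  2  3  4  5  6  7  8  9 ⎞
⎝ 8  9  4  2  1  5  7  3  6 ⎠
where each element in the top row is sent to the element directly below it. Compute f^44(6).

3

Tracing 6 → 5 → … returns to 6 after 8 steps, so 6 lies in an 8-cycle (1, 8, 3, 4, 2, 9, 6, 5).
On an 8-cycle, f^8 is the identity, so f^44 = f^4 there (44 ≡ 4 mod 8).
Advancing 4 steps from 6: 6 → 5 → 1 → 8 → 3.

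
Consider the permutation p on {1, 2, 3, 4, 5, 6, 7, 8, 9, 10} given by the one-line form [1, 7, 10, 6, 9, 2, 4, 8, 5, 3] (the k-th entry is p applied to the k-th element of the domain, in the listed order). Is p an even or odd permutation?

odd

In disjoint-cycle form the cycle lengths are 4, 2, 2, 1, 1.
A cycle of length ℓ contributes ℓ−1 transpositions, so p is a product of 3 + 1 + 1 = 5 transpositions — odd.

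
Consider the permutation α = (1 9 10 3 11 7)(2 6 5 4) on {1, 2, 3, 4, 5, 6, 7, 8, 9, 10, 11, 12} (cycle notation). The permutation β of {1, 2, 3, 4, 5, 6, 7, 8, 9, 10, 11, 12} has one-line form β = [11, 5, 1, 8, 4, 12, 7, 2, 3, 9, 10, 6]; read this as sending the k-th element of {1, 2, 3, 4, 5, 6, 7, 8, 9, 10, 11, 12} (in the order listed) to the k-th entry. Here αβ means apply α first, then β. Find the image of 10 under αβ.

1

First apply α: α(10) = 3, then β(3) = 1. Thus (αβ)(10) = 1.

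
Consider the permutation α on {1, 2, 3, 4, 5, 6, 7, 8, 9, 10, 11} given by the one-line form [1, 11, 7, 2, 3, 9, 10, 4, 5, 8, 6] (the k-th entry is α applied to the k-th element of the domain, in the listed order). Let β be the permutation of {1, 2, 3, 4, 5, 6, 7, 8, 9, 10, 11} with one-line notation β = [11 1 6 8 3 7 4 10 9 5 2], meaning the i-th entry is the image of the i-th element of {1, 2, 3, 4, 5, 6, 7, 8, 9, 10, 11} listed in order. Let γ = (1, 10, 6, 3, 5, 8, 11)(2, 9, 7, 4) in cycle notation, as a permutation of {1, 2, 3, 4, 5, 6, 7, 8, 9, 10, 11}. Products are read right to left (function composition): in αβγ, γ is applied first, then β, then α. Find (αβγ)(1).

Apply the permutations in order: γ(1) = 10, then β(10) = 5, then α(5) = 3. So (αβγ)(1) = 3.

3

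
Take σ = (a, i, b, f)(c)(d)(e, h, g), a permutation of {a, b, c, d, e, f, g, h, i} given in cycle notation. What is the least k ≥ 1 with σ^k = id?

12

The disjoint cycles have lengths 4, 3, 1, 1.
Since disjoint cycles commute, ord(σ) = lcm(4, 3) = 12.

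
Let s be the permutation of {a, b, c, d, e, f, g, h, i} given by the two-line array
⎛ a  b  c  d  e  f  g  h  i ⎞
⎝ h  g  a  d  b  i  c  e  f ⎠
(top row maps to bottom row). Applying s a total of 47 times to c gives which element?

g

Tracing c → a → … returns to c after 6 steps, so c lies in a 6-cycle (a h e b g c).
Powers repeat with period 6 on this cycle, and 47 mod 6 = 5, so s^47(c) = s^5(c).
Advancing 5 steps from c: c → a → h → e → b → g.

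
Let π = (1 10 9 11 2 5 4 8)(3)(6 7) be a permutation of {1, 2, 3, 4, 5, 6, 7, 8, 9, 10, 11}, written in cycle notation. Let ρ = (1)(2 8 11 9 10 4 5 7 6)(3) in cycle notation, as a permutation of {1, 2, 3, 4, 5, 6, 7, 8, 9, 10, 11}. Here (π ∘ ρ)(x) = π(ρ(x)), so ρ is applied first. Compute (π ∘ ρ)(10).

8

First apply ρ: ρ(10) = 4, then π(4) = 8. Thus (π ∘ ρ)(10) = 8.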